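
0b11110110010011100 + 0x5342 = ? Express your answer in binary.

0b100011111111011110

0x5342 = 0b101001101000010 in binary.
Add column by column in base 2, right to left:
  0+0 = 0
  0+1 = 1
  1+0 = 1
  1+0 = 1
  1+0 = 1
  0+0 = 0
  0+1 = 1
  1+0 = 1
  0+1 = 1
  0+1 = 1
  1+0 = 1
  1+0 = 1
  0+1 = 1
  1+0 = 1
  1+1 = 0 carry 1
  1+0+1 = 0 carry 1
  1+0+1 = 0 carry 1
  final carry 1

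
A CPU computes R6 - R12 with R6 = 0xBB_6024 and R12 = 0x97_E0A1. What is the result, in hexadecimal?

Subtract column by column in base 16:
  4-1 → 3
  2-A → 8 (borrow)
  0-0-1 → F (borrow)
  6-E-1 → 7 (borrow)
  B-7-1 → 3
  B-9 → 2

0x237F83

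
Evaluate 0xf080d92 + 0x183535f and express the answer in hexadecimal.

0x108b60f1

Add column by column in base 16, right to left:
  2+f = 1 carry 1
  9+5+1 = f
  d+3 = 0 carry 1
  0+5+1 = 6
  8+3 = b
  0+8 = 8
  f+1 = 0 carry 1
  final carry 1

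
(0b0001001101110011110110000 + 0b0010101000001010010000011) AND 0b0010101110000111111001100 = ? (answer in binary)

0b10100100000110000000000

Add column by column in base 2, right to left:
  0+1 = 1
  0+1 = 1
  0+0 = 0
  0+0 = 0
  1+0 = 1
  1+0 = 1
  0+0 = 0
  1+1 = 0 carry 1
  1+0+1 = 0 carry 1
  1+0+1 = 0 carry 1
  1+1+1 = 1 carry 1
  0+0+1 = 1
  0+1 = 1
  1+0 = 1
  1+0 = 1
  1+0 = 1
  0+0 = 0
  1+0 = 1
  1+1 = 0 carry 1
  0+0+1 = 1
  0+1 = 1
  1+0 = 1
  0+1 = 1
Sum = 0b11110101111110000110011; now AND with 0b0010101110000111111001100:
  0011110101111110000110011
& 0010101110000111111001100
= 0010100100000110000000000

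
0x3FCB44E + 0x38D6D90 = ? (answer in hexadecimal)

0x78A21DE

Add column by column in base 16, right to left:
  E+0 = E
  4+9 = D
  4+D = 1 carry 1
  B+6+1 = 2 carry 1
  C+D+1 = A carry 1
  F+8+1 = 8 carry 1
  3+3+1 = 7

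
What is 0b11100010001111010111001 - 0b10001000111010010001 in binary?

Subtract column by column in base 2:
  1-1 → 0
  0-0 → 0
  0-0 → 0
  1-0 → 1
  1-1 → 0
  1-0 → 1
  0-0 → 0
  1-1 → 0
  0-0 → 0
  1-1 → 0
  1-1 → 0
  1-1 → 0
  1-0 → 1
  0-0 → 0
  0-0 → 0
  0-1 → 1 (borrow)
  1-0-1 → 0
  0-0 → 0
  0-0 → 0
  0-1 → 1 (borrow)
  1-0-1 → 0
  1-0 → 1
  1-0 → 1

0b11010001001000000101000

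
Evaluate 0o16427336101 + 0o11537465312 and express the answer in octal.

Add column by column in base 8, right to left:
  1+2 = 3
  0+1 = 1
  1+3 = 4
  6+5 = 3 carry 1
  3+6+1 = 2 carry 1
  3+4+1 = 0 carry 1
  7+7+1 = 7 carry 1
  2+3+1 = 6
  4+5 = 1 carry 1
  6+1+1 = 0 carry 1
  1+1+1 = 3

0o30167023413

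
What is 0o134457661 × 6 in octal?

0o1053437046

Multiply each base-8 digit by 6, carrying:
  1×6 = 6 → write 6
  6×6 = 36 → write 4 carry 4
  6×6+4 = 40 → write 0 carry 5
  7×6+5 = 47 → write 7 carry 5
  5×6+5 = 35 → write 3 carry 4
  4×6+4 = 28 → write 4 carry 3
  4×6+3 = 27 → write 3 carry 3
  3×6+3 = 21 → write 5 carry 2
  1×6+2 = 8 → write 0 carry 1
  remaining carry: 1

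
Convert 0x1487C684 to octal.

0o2441743204

Expand each hex digit to 4 bits: 1=0001 4=0100 8=1000 7=0111 C=1100 6=0110 8=1000 4=0100.
Group the bits in threes: 010 100 100 001 111 100 011 010 000 100 → 2441743204.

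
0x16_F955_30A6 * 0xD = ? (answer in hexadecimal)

0x12AA953786E

Multiply each base-16 digit by 13, carrying:
  6×13 = 78 → write E carry 4
  A×13+4 = 134 → write 6 carry 8
  0×13+8 = 8 → write 8
  3×13 = 39 → write 7 carry 2
  5×13+2 = 67 → write 3 carry 4
  5×13+4 = 69 → write 5 carry 4
  9×13+4 = 121 → write 9 carry 7
  F×13+7 = 202 → write A carry 12
  6×13+12 = 90 → write A carry 5
  1×13+5 = 18 → write 2 carry 1
  remaining carry: 1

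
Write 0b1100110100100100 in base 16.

Group the bits into nibbles: 1100 1101 0010 0100 → CD24.

0xCD24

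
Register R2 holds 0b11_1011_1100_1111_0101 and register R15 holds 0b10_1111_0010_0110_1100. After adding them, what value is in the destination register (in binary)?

0b1101010111101100001

Add column by column in base 2, right to left:
  1+0 = 1
  0+0 = 0
  1+1 = 0 carry 1
  0+1+1 = 0 carry 1
  1+0+1 = 0 carry 1
  1+1+1 = 1 carry 1
  1+1+1 = 1 carry 1
  1+0+1 = 0 carry 1
  0+0+1 = 1
  0+1 = 1
  1+0 = 1
  1+0 = 1
  1+1 = 0 carry 1
  1+1+1 = 1 carry 1
  0+1+1 = 0 carry 1
  1+1+1 = 1 carry 1
  1+0+1 = 0 carry 1
  1+1+1 = 1 carry 1
  final carry 1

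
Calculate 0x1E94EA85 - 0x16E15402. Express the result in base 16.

Subtract column by column in base 16:
  5-2 → 3
  8-0 → 8
  A-4 → 6
  E-5 → 9
  4-1 → 3
  9-E → B (borrow)
  E-6-1 → 7
  1-1 → 0

0x7B39683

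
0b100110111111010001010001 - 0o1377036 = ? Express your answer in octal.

0b100110111111010001010001 = 0o46772121 in octal.
Subtract column by column in base 8:
  1-6 → 3 (borrow)
  2-3-1 → 6 (borrow)
  1-0-1 → 0
  2-7 → 3 (borrow)
  7-7-1 → 7 (borrow)
  7-3-1 → 3
  6-1 → 5
  4-0 → 4

0o45373063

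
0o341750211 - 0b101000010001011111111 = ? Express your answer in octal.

0b101000010001011111111 = 0o5021377 in octal.
Subtract column by column in base 8:
  1-7 → 2 (borrow)
  1-7-1 → 1 (borrow)
  2-3-1 → 6 (borrow)
  0-1-1 → 6 (borrow)
  5-2-1 → 2
  7-0 → 7
  1-5 → 4 (borrow)
  4-0-1 → 3
  3-0 → 3

0o334726612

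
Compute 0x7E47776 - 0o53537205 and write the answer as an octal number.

0x7E47776 = 0o771073566 in octal.
Subtract column by column in base 8:
  6-5 → 1
  6-0 → 6
  5-2 → 3
  3-7 → 4 (borrow)
  7-3-1 → 3
  0-5 → 3 (borrow)
  1-3-1 → 5 (borrow)
  7-5-1 → 1
  7-0 → 7

0o715334361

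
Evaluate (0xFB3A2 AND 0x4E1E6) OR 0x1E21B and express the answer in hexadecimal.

0x5E3BB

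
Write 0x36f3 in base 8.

Expand each hex digit to 4 bits: 3=0011 6=0110 f=1111 3=0011.
Group the bits in threes: 011 011 011 110 011 → 33363.

0o33363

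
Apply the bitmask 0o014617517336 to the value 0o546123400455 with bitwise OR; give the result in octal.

0o556737517777

OR each oct digit independently (no carries):
  5|0=5, 4|1=5, 6|4=6, 1|6=7, 2|1=3, 3|7=7, 4|5=5, 0|1=1, 0|7=7, 4|3=7, 5|3=7, 5|6=7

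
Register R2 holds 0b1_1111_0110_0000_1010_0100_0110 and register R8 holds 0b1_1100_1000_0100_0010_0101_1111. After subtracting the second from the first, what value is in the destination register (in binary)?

0b1011011100011111100111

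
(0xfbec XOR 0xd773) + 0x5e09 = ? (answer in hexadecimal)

0x8aa8

First 0xfbec XOR 0xd773 = 0x2c9f.
Add column by column in base 16, right to left:
  f+9 = 8 carry 1
  9+0+1 = a
  c+e = a carry 1
  2+5+1 = 8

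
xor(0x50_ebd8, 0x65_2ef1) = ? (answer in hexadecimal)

0x35c529

XOR each hex digit independently (no carries):
  5^6=3, 0^5=5, e^2=c, b^e=5, d^f=2, 8^1=9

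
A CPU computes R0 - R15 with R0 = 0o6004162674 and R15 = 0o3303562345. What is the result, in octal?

0o2500400327

Subtract column by column in base 8:
  4-5 → 7 (borrow)
  7-4-1 → 2
  6-3 → 3
  2-2 → 0
  6-6 → 0
  1-5 → 4 (borrow)
  4-3-1 → 0
  0-0 → 0
  0-3 → 5 (borrow)
  6-3-1 → 2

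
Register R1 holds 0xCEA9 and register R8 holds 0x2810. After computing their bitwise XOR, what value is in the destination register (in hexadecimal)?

XOR each hex digit independently (no carries):
  C^2=E, E^8=6, A^1=B, 9^0=9

0xE6B9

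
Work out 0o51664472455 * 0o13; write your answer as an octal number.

Multiply each base-8 digit by 11, carrying:
  5×11 = 55 → write 7 carry 6
  5×11+6 = 61 → write 5 carry 7
  4×11+7 = 51 → write 3 carry 6
  2×11+6 = 28 → write 4 carry 3
  7×11+3 = 80 → write 0 carry 10
  4×11+10 = 54 → write 6 carry 6
  4×11+6 = 50 → write 2 carry 6
  6×11+6 = 72 → write 0 carry 9
  6×11+9 = 75 → write 3 carry 9
  1×11+9 = 20 → write 4 carry 2
  5×11+2 = 57 → write 1 carry 7
  remaining carry: 7

0o714302604357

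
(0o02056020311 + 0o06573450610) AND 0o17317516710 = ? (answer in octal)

0o10211410100

Add column by column in base 8, right to left:
  1+0 = 1
  1+1 = 2
  3+6 = 1 carry 1
  0+0+1 = 1
  2+5 = 7
  0+4 = 4
  6+3 = 1 carry 1
  5+7+1 = 5 carry 1
  0+5+1 = 6
  2+6 = 0 carry 1
  final carry 1
Sum = 0o10651471121; now AND with 0o17317516710:
  1&1=1, 0&7=0, 6&3=2, 5&1=1, 1&7=1, 4&5=4, 7&1=1, 1&6=0, 1&7=1, 2&1=0, 1&0=0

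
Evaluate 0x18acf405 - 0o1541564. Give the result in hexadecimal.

0o1541564 = 0x6c374 in hexadecimal.
Subtract column by column in base 16:
  5-4 → 1
  0-7 → 9 (borrow)
  4-3-1 → 0
  f-c → 3
  c-6 → 6
  a-0 → a
  8-0 → 8
  1-0 → 1

0x18a63091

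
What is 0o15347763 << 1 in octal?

1 bits is not a whole number of base-8 digits; in binary: 1101011100111111110011 << 1 = 11010111001111111100110.

0o32717746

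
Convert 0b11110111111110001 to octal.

Group the bits in threes: 011 110 111 111 110 001 → 367761.

0o367761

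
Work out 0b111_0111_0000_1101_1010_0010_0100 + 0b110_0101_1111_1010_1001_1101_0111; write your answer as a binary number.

Add column by column in base 2, right to left:
  0+1 = 1
  0+1 = 1
  1+1 = 0 carry 1
  0+0+1 = 1
  0+1 = 1
  1+0 = 1
  0+1 = 1
  0+1 = 1
  0+1 = 1
  1+0 = 1
  0+0 = 0
  1+1 = 0 carry 1
  1+0+1 = 0 carry 1
  0+1+1 = 0 carry 1
  1+0+1 = 0 carry 1
  1+1+1 = 1 carry 1
  0+1+1 = 0 carry 1
  0+1+1 = 0 carry 1
  0+1+1 = 0 carry 1
  0+1+1 = 0 carry 1
  1+1+1 = 1 carry 1
  1+0+1 = 0 carry 1
  1+1+1 = 1 carry 1
  0+0+1 = 1
  1+0 = 1
  1+1 = 0 carry 1
  1+1+1 = 1 carry 1
  final carry 1

0b1101110100001000001111111011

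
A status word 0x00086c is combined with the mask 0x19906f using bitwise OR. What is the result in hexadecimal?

OR each hex digit independently (no carries):
  0|1=1, 0|9=9, 0|9=9, 8|0=8, 6|6=6, c|f=f

0x19986f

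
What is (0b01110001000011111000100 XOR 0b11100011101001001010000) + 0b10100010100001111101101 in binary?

First 0b01110001000011111000100 XOR 0b11100011101001001010000 = 0b10010010101010110010100.
Add column by column in base 2, right to left:
  0+1 = 1
  0+0 = 0
  1+1 = 0 carry 1
  0+1+1 = 0 carry 1
  1+0+1 = 0 carry 1
  0+1+1 = 0 carry 1
  0+1+1 = 0 carry 1
  1+1+1 = 1 carry 1
  1+1+1 = 1 carry 1
  0+1+1 = 0 carry 1
  1+0+1 = 0 carry 1
  0+0+1 = 1
  1+0 = 1
  0+0 = 0
  1+1 = 0 carry 1
  0+0+1 = 1
  1+1 = 0 carry 1
  0+0+1 = 1
  0+0 = 0
  1+0 = 1
  0+1 = 1
  0+0 = 0
  1+1 = 0 carry 1
  final carry 1

0b100110101001100110000001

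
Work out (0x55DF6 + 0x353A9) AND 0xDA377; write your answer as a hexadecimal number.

0x8A117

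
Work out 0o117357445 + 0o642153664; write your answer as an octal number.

Add column by column in base 8, right to left:
  5+4 = 1 carry 1
  4+6+1 = 3 carry 1
  4+6+1 = 3 carry 1
  7+3+1 = 3 carry 1
  5+5+1 = 3 carry 1
  3+1+1 = 5
  7+2 = 1 carry 1
  1+4+1 = 6
  1+6 = 7

0o761533331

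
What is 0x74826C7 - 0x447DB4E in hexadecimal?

0x3004B79

Subtract column by column in base 16:
  7-E → 9 (borrow)
  C-4-1 → 7
  6-B → B (borrow)
  2-D-1 → 4 (borrow)
  8-7-1 → 0
  4-4 → 0
  7-4 → 3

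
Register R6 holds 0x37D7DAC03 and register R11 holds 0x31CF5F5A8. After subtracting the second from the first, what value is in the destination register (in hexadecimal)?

0x6087B65B

Subtract column by column in base 16:
  3-8 → B (borrow)
  0-A-1 → 5 (borrow)
  C-5-1 → 6
  A-F → B (borrow)
  D-5-1 → 7
  7-F → 8 (borrow)
  D-C-1 → 0
  7-1 → 6
  3-3 → 0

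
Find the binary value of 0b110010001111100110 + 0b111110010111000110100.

0b1000100101001000011010

Add column by column in base 2, right to left:
  0+0 = 0
  1+0 = 1
  1+1 = 0 carry 1
  0+0+1 = 1
  0+1 = 1
  1+1 = 0 carry 1
  1+0+1 = 0 carry 1
  1+0+1 = 0 carry 1
  1+0+1 = 0 carry 1
  1+1+1 = 1 carry 1
  0+1+1 = 0 carry 1
  0+1+1 = 0 carry 1
  0+0+1 = 1
  1+1 = 0 carry 1
  0+0+1 = 1
  0+0 = 0
  1+1 = 0 carry 1
  1+1+1 = 1 carry 1
  0+1+1 = 0 carry 1
  0+1+1 = 0 carry 1
  0+1+1 = 0 carry 1
  final carry 1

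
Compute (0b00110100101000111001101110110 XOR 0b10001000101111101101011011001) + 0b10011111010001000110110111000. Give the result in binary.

0b101011011011000011011101100111

First 0b00110100101000111001101110110 XOR 0b10001000101111101101011011001 = 0b10111100000111010100110101111.
Add column by column in base 2, right to left:
  1+0 = 1
  1+0 = 1
  1+0 = 1
  1+1 = 0 carry 1
  0+1+1 = 0 carry 1
  1+1+1 = 1 carry 1
  0+0+1 = 1
  1+1 = 0 carry 1
  1+1+1 = 1 carry 1
  0+0+1 = 1
  0+1 = 1
  1+1 = 0 carry 1
  0+0+1 = 1
  1+0 = 1
  0+0 = 0
  1+1 = 0 carry 1
  1+0+1 = 0 carry 1
  1+0+1 = 0 carry 1
  0+0+1 = 1
  0+1 = 1
  0+0 = 0
  0+1 = 1
  0+1 = 1
  1+1 = 0 carry 1
  1+1+1 = 1 carry 1
  1+1+1 = 1 carry 1
  1+0+1 = 0 carry 1
  0+0+1 = 1
  1+1 = 0 carry 1
  final carry 1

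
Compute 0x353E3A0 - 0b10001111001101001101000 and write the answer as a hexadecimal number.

0x30C4938

0b10001111001101001101000 = 0x479A68 in hexadecimal.
Subtract column by column in base 16:
  0-8 → 8 (borrow)
  A-6-1 → 3
  3-A → 9 (borrow)
  E-9-1 → 4
  3-7 → C (borrow)
  5-4-1 → 0
  3-0 → 3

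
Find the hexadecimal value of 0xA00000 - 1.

0x9FFFFF

The trailing 5 digits are 0, so subtracting 1 borrows through: they become F and the next digit up decrements.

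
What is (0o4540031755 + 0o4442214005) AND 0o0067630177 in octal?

0o2200162

Add column by column in base 8, right to left:
  5+5 = 2 carry 1
  5+0+1 = 6
  7+0 = 7
  1+4 = 5
  3+1 = 4
  0+2 = 2
  0+2 = 2
  4+4 = 0 carry 1
  5+4+1 = 2 carry 1
  4+4+1 = 1 carry 1
  final carry 1
Sum = 0o11202245762; now AND with 0o0067630177:
  1&0=0, 1&0=0, 2&0=0, 0&6=0, 2&7=2, 2&6=2, 4&3=0, 5&0=0, 7&1=1, 6&7=6, 2&7=2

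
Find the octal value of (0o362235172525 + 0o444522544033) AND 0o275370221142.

0o24350220140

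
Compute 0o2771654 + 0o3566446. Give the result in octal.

0o6560322

Add column by column in base 8, right to left:
  4+6 = 2 carry 1
  5+4+1 = 2 carry 1
  6+4+1 = 3 carry 1
  1+6+1 = 0 carry 1
  7+6+1 = 6 carry 1
  7+5+1 = 5 carry 1
  2+3+1 = 6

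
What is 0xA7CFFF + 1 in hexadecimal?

0xA7D000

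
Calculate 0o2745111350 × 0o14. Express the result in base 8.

Multiply each base-8 digit by 12, carrying:
  0×12 = 0 → write 0
  5×12 = 60 → write 4 carry 7
  3×12+7 = 43 → write 3 carry 5
  1×12+5 = 17 → write 1 carry 2
  1×12+2 = 14 → write 6 carry 1
  1×12+1 = 13 → write 5 carry 1
  5×12+1 = 61 → write 5 carry 7
  4×12+7 = 55 → write 7 carry 6
  7×12+6 = 90 → write 2 carry 11
  2×12+11 = 35 → write 3 carry 4
  remaining carry: 4

0o43275561340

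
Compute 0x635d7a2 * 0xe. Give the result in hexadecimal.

0x56f1cadc

Multiply each base-16 digit by 14, carrying:
  2×14 = 28 → write c carry 1
  a×14+1 = 141 → write d carry 8
  7×14+8 = 106 → write a carry 6
  d×14+6 = 188 → write c carry 11
  5×14+11 = 81 → write 1 carry 5
  3×14+5 = 47 → write f carry 2
  6×14+2 = 86 → write 6 carry 5
  remaining carry: 5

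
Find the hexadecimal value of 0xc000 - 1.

0xbfff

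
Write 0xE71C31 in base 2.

Expand each hex digit to 4 bits: E=1110 7=0111 1=0001 C=1100 3=0011 1=0001.

0b111001110001110000110001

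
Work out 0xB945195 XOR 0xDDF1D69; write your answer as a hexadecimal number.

0x64B4CFC

XOR each hex digit independently (no carries):
  B^D=6, 9^D=4, 4^F=B, 5^1=4, 1^D=C, 9^6=F, 5^9=C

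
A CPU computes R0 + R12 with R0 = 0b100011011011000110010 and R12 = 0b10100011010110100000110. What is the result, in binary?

0b11000110110001100111000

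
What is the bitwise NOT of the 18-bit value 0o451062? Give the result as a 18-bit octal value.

0o326715

Each oct digit d becomes 7−d:
  4→3, 5→2, 1→6, 0→7, 6→1, 2→5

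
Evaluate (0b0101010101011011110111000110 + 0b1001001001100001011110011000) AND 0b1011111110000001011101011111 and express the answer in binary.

0b1010011110000001010101011110

Add column by column in base 2, right to left:
  0+0 = 0
  1+0 = 1
  1+0 = 1
  0+1 = 1
  0+1 = 1
  0+0 = 0
  1+0 = 1
  1+1 = 0 carry 1
  1+1+1 = 1 carry 1
  0+1+1 = 0 carry 1
  1+1+1 = 1 carry 1
  1+0+1 = 0 carry 1
  1+1+1 = 1 carry 1
  1+0+1 = 0 carry 1
  0+0+1 = 1
  1+0 = 1
  1+0 = 1
  0+1 = 1
  1+1 = 0 carry 1
  0+0+1 = 1
  1+0 = 1
  0+1 = 1
  1+0 = 1
  0+0 = 0
  1+1 = 0 carry 1
  0+0+1 = 1
  1+0 = 1
  0+1 = 1
Sum = 0b1110011110111101010101011110; now AND with 0b1011111110000001011101011111:
  1110011110111101010101011110
& 1011111110000001011101011111
= 1010011110000001010101011110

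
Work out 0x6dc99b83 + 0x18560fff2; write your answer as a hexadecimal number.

0x1f32a9b75

Add column by column in base 16, right to left:
  3+2 = 5
  8+f = 7 carry 1
  b+f+1 = b carry 1
  9+f+1 = 9 carry 1
  9+0+1 = a
  c+6 = 2 carry 1
  d+5+1 = 3 carry 1
  6+8+1 = f
  0+1 = 1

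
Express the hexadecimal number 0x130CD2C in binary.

0b1001100001100110100101100

Expand each hex digit to 4 bits: 1=0001 3=0011 0=0000 C=1100 D=1101 2=0010 C=1100.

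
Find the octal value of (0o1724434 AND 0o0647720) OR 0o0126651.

0o1724434 AND 0o0647720 = 0o0604420.
Then OR with 0o0126651.

0o726671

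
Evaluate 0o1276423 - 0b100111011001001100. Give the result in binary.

0o1276423 = 0b1010111110100010011 in binary.
Subtract column by column in base 2:
  1-0 → 1
  1-0 → 1
  0-1 → 1 (borrow)
  0-1-1 → 0 (borrow)
  1-0-1 → 0
  0-0 → 0
  0-1 → 1 (borrow)
  0-0-1 → 1 (borrow)
  1-0-1 → 0
  0-1 → 1 (borrow)
  1-1-1 → 1 (borrow)
  1-0-1 → 0
  1-1 → 0
  1-1 → 0
  1-1 → 0
  0-0 → 0
  1-0 → 1
  0-1 → 1 (borrow)
  1-0-1 → 0

0b110000011011000111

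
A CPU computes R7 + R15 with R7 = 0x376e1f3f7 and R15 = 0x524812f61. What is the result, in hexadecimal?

Add column by column in base 16, right to left:
  7+1 = 8
  f+6 = 5 carry 1
  3+f+1 = 3 carry 1
  f+2+1 = 2 carry 1
  1+1+1 = 3
  e+8 = 6 carry 1
  6+4+1 = b
  7+2 = 9
  3+5 = 8

0x89b632358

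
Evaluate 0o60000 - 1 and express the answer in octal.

The trailing 4 digits are 0, so subtracting 1 borrows through: they become 7 and the next digit up decrements.

0o57777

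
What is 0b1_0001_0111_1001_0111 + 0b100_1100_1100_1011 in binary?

0b10110010001100010

Add column by column in base 2, right to left:
  1+1 = 0 carry 1
  1+1+1 = 1 carry 1
  1+0+1 = 0 carry 1
  0+1+1 = 0 carry 1
  1+0+1 = 0 carry 1
  0+0+1 = 1
  0+1 = 1
  1+1 = 0 carry 1
  1+0+1 = 0 carry 1
  1+0+1 = 0 carry 1
  1+1+1 = 1 carry 1
  0+1+1 = 0 carry 1
  1+0+1 = 0 carry 1
  0+0+1 = 1
  0+1 = 1
  0+0 = 0
  1+0 = 1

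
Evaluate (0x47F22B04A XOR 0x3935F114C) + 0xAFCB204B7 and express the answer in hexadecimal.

First 0x47F22B04A XOR 0x3935F114C = 0x7EC7DA106.
Add column by column in base 16, right to left:
  6+7 = D
  0+B = B
  1+4 = 5
  A+0 = A
  D+2 = F
  7+B = 2 carry 1
  C+C+1 = 9 carry 1
  E+F+1 = E carry 1
  7+A+1 = 2 carry 1
  final carry 1

0x12E92FA5BD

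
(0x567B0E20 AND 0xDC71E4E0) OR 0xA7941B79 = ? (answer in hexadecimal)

0xF7F51F79

0x567B0E20 AND 0xDC71E4E0 = 0x54710420.
Then OR with 0xA7941B79.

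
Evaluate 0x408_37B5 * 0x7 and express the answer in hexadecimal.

Multiply each base-16 digit by 7, carrying:
  5×7 = 35 → write 3 carry 2
  B×7+2 = 79 → write F carry 4
  7×7+4 = 53 → write 5 carry 3
  3×7+3 = 24 → write 8 carry 1
  8×7+1 = 57 → write 9 carry 3
  0×7+3 = 3 → write 3
  4×7 = 28 → write C carry 1
  remaining carry: 1

0x1C3985F3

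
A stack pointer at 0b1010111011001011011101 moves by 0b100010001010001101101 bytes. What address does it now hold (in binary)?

Add column by column in base 2, right to left:
  1+1 = 0 carry 1
  0+0+1 = 1
  1+1 = 0 carry 1
  1+1+1 = 1 carry 1
  1+0+1 = 0 carry 1
  0+1+1 = 0 carry 1
  1+1+1 = 1 carry 1
  1+0+1 = 0 carry 1
  0+0+1 = 1
  1+0 = 1
  0+1 = 1
  0+0 = 0
  1+1 = 0 carry 1
  1+0+1 = 0 carry 1
  0+0+1 = 1
  1+0 = 1
  1+1 = 0 carry 1
  1+0+1 = 0 carry 1
  0+0+1 = 1
  1+0 = 1
  0+1 = 1
  1+0 = 1

0b1111001100011101001010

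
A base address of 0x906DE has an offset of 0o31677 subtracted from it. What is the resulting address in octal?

0o2151437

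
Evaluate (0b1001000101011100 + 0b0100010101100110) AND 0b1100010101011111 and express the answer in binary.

Add column by column in base 2, right to left:
  0+0 = 0
  0+1 = 1
  1+1 = 0 carry 1
  1+0+1 = 0 carry 1
  1+0+1 = 0 carry 1
  0+1+1 = 0 carry 1
  1+1+1 = 1 carry 1
  0+0+1 = 1
  1+1 = 0 carry 1
  0+0+1 = 1
  0+1 = 1
  0+0 = 0
  1+0 = 1
  0+0 = 0
  0+1 = 1
  1+0 = 1
Sum = 0b1101011011000010; now AND with 0b1100010101011111:
  1101011011000010
& 1100010101011111
= 1100010001000010

0b1100010001000010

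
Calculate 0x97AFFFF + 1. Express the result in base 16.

0x97B0000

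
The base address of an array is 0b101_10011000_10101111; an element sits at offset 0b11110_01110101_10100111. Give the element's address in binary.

0b1001000000111001010110

Add column by column in base 2, right to left:
  1+1 = 0 carry 1
  1+1+1 = 1 carry 1
  1+1+1 = 1 carry 1
  1+0+1 = 0 carry 1
  0+0+1 = 1
  1+1 = 0 carry 1
  0+0+1 = 1
  1+1 = 0 carry 1
  0+1+1 = 0 carry 1
  0+0+1 = 1
  0+1 = 1
  1+0 = 1
  1+1 = 0 carry 1
  0+1+1 = 0 carry 1
  0+1+1 = 0 carry 1
  1+0+1 = 0 carry 1
  1+0+1 = 0 carry 1
  0+1+1 = 0 carry 1
  1+1+1 = 1 carry 1
  0+1+1 = 0 carry 1
  0+1+1 = 0 carry 1
  final carry 1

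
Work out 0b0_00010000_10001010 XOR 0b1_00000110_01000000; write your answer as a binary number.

0b10001011011001010

XOR bit by bit (1 where the bits differ):
  00001000010001010
^ 10000011001000000
= 10001011011001010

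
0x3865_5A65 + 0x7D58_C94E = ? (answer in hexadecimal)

0xB5BE23B3

Add column by column in base 16, right to left:
  5+E = 3 carry 1
  6+4+1 = B
  A+9 = 3 carry 1
  5+C+1 = 2 carry 1
  5+8+1 = E
  6+5 = B
  8+D = 5 carry 1
  3+7+1 = B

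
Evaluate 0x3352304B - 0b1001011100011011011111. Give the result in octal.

0x3352304B = 0o6324430113 in octal.
0b1001011100011011011111 = 0o11343337 in octal.
Subtract column by column in base 8:
  3-7 → 4 (borrow)
  1-3-1 → 5 (borrow)
  1-3-1 → 5 (borrow)
  0-3-1 → 4 (borrow)
  3-4-1 → 6 (borrow)
  4-3-1 → 0
  4-1 → 3
  2-1 → 1
  3-0 → 3
  6-0 → 6

0o6313064554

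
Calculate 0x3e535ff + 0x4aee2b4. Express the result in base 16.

0x89418b3

Add column by column in base 16, right to left:
  f+4 = 3 carry 1
  f+b+1 = b carry 1
  5+2+1 = 8
  3+e = 1 carry 1
  5+e+1 = 4 carry 1
  e+a+1 = 9 carry 1
  3+4+1 = 8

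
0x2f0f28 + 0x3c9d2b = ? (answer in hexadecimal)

Add column by column in base 16, right to left:
  8+b = 3 carry 1
  2+2+1 = 5
  f+d = c carry 1
  0+9+1 = a
  f+c = b carry 1
  2+3+1 = 6

0x6bac53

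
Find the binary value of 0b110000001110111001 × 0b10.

Multiply each base-2 digit by 2, carrying:
  1×2 = 2 → write 0 carry 1
  0×2+1 = 1 → write 1
  0×2 = 0 → write 0
  1×2 = 2 → write 0 carry 1
  1×2+1 = 3 → write 1 carry 1
  1×2+1 = 3 → write 1 carry 1
  0×2+1 = 1 → write 1
  1×2 = 2 → write 0 carry 1
  1×2+1 = 3 → write 1 carry 1
  1×2+1 = 3 → write 1 carry 1
  0×2+1 = 1 → write 1
  0×2 = 0 → write 0
  0×2 = 0 → write 0
  0×2 = 0 → write 0
  0×2 = 0 → write 0
  0×2 = 0 → write 0
  1×2 = 2 → write 0 carry 1
  1×2+1 = 3 → write 1 carry 1
  remaining carry: 1

0b1100000011101110010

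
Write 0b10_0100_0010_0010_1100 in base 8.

0o441054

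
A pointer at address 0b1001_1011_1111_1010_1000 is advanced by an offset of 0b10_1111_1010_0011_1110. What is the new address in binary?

Add column by column in base 2, right to left:
  0+0 = 0
  0+1 = 1
  0+1 = 1
  1+1 = 0 carry 1
  0+1+1 = 0 carry 1
  1+1+1 = 1 carry 1
  0+0+1 = 1
  1+0 = 1
  1+0 = 1
  1+1 = 0 carry 1
  1+0+1 = 0 carry 1
  1+1+1 = 1 carry 1
  1+1+1 = 1 carry 1
  1+1+1 = 1 carry 1
  0+1+1 = 0 carry 1
  1+1+1 = 1 carry 1
  1+0+1 = 0 carry 1
  0+1+1 = 0 carry 1
  0+0+1 = 1
  1+0 = 1

0b11001011100111100110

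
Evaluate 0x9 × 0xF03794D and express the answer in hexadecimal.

0x871F43B5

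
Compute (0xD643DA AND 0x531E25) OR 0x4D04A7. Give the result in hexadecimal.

0x5F06A7

0xD643DA AND 0x531E25 = 0x520200.
Then OR with 0x4D04A7.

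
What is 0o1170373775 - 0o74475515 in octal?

0o1073676260

Subtract column by column in base 8:
  5-5 → 0
  7-1 → 6
  7-5 → 2
  3-5 → 6 (borrow)
  7-7-1 → 7 (borrow)
  3-4-1 → 6 (borrow)
  0-4-1 → 3 (borrow)
  7-7-1 → 7 (borrow)
  1-0-1 → 0
  1-0 → 1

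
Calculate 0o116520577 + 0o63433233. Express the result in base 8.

0o202154032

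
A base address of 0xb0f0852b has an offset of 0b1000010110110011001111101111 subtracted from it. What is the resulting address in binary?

0xb0f0852b = 0b10110000111100001000010100101011 in binary.
Subtract column by column in base 2:
  1-1 → 0
  1-1 → 0
  0-1 → 1 (borrow)
  1-1-1 → 1 (borrow)
  0-0-1 → 1 (borrow)
  1-1-1 → 1 (borrow)
  0-1-1 → 0 (borrow)
  0-1-1 → 0 (borrow)
  1-1-1 → 1 (borrow)
  0-1-1 → 0 (borrow)
  1-0-1 → 0
  0-0 → 0
  0-1 → 1 (borrow)
  0-1-1 → 0 (borrow)
  0-0-1 → 1 (borrow)
  1-0-1 → 0
  0-1 → 1 (borrow)
  0-1-1 → 0 (borrow)
  0-0-1 → 1 (borrow)
  0-1-1 → 0 (borrow)
  1-1-1 → 1 (borrow)
  1-0-1 → 0
  1-1 → 0
  1-0 → 1
  0-0 → 0
  0-0 → 0
  0-0 → 0
  0-1 → 1 (borrow)
  1-0-1 → 0
  1-0 → 1
  0-0 → 0
  1-0 → 1

0b10101000100101010101000100111100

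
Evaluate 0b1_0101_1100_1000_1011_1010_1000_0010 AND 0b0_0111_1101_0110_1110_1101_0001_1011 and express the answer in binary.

AND bit by bit (1 only where both bits are 1):
  10101110010001011101010000010
& 00111110101101110110100011011
= 00101110000001010100000000010

0b00101110000001010100000000010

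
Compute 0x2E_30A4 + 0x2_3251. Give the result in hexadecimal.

Add column by column in base 16, right to left:
  4+1 = 5
  A+5 = F
  0+2 = 2
  3+3 = 6
  E+2 = 0 carry 1
  2+0+1 = 3

0x3062F5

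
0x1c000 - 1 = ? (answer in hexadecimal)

The trailing 3 digits are 0, so subtracting 1 borrows through: they become F and the next digit up decrements.

0x1bfff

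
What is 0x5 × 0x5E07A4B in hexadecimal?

0x1D626377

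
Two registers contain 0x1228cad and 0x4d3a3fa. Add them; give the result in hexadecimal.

0x5f630a7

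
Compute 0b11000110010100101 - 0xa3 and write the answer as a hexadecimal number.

0b11000110010100101 = 0x18ca5 in hexadecimal.
Subtract column by column in base 16:
  5-3 → 2
  a-a → 0
  c-0 → c
  8-0 → 8
  1-0 → 1

0x18c02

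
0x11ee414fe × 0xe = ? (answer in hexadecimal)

Multiply each base-16 digit by 14, carrying:
  e×14 = 196 → write 4 carry 12
  f×14+12 = 222 → write e carry 13
  4×14+13 = 69 → write 5 carry 4
  1×14+4 = 18 → write 2 carry 1
  4×14+1 = 57 → write 9 carry 3
  e×14+3 = 199 → write 7 carry 12
  e×14+12 = 208 → write 0 carry 13
  1×14+13 = 27 → write b carry 1
  1×14+1 = 15 → write f

0xfb07925e4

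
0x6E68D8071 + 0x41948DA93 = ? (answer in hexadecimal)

0xAFFD65B04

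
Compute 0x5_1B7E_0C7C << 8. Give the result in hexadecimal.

0x51B7E0C7C00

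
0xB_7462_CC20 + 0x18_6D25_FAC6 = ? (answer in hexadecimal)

0x23E188C6E6

Add column by column in base 16, right to left:
  0+6 = 6
  2+C = E
  C+A = 6 carry 1
  C+F+1 = C carry 1
  2+5+1 = 8
  6+2 = 8
  4+D = 1 carry 1
  7+6+1 = E
  B+8 = 3 carry 1
  0+1+1 = 2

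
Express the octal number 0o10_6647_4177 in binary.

Each octal digit is 3 bits: 1=001 0=000 6=110 6=110 4=100 7=111 4=100 1=001 7=111 7=111.

0b1000110110100111100001111111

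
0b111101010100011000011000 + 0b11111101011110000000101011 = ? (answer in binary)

0b100111010110010011001000011

Add column by column in base 2, right to left:
  0+1 = 1
  0+1 = 1
  0+0 = 0
  1+1 = 0 carry 1
  1+0+1 = 0 carry 1
  0+1+1 = 0 carry 1
  0+0+1 = 1
  0+0 = 0
  0+0 = 0
  1+0 = 1
  1+0 = 1
  0+0 = 0
  0+0 = 0
  0+1 = 1
  1+1 = 0 carry 1
  0+1+1 = 0 carry 1
  1+1+1 = 1 carry 1
  0+0+1 = 1
  1+1 = 0 carry 1
  0+0+1 = 1
  1+1 = 0 carry 1
  1+1+1 = 1 carry 1
  1+1+1 = 1 carry 1
  1+1+1 = 1 carry 1
  0+1+1 = 0 carry 1
  0+1+1 = 0 carry 1
  final carry 1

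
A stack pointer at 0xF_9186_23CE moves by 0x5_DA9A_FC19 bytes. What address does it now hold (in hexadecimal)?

Add column by column in base 16, right to left:
  E+9 = 7 carry 1
  C+1+1 = E
  3+C = F
  2+F = 1 carry 1
  6+A+1 = 1 carry 1
  8+9+1 = 2 carry 1
  1+A+1 = C
  9+D = 6 carry 1
  F+5+1 = 5 carry 1
  final carry 1

0x156C211FE7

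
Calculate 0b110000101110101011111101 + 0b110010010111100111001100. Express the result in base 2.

0b1100011000110010011001001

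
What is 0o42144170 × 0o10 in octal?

0o421441700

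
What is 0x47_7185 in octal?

0o21670605

Expand each hex digit to 4 bits: 4=0100 7=0111 7=0111 1=0001 8=1000 5=0101.
Group the bits in threes: 010 001 110 111 000 110 000 101 → 21670605.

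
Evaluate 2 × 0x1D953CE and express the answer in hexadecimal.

Multiply each base-16 digit by 2, carrying:
  E×2 = 28 → write C carry 1
  C×2+1 = 25 → write 9 carry 1
  3×2+1 = 7 → write 7
  5×2 = 10 → write A
  9×2 = 18 → write 2 carry 1
  D×2+1 = 27 → write B carry 1
  1×2+1 = 3 → write 3

0x3B2A79C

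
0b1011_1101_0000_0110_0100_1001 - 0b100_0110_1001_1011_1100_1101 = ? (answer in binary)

0b11101100110101001111100

Subtract column by column in base 2:
  1-1 → 0
  0-0 → 0
  0-1 → 1 (borrow)
  1-1-1 → 1 (borrow)
  0-0-1 → 1 (borrow)
  0-0-1 → 1 (borrow)
  1-1-1 → 1 (borrow)
  0-1-1 → 0 (borrow)
  0-1-1 → 0 (borrow)
  1-1-1 → 1 (borrow)
  1-0-1 → 0
  0-1 → 1 (borrow)
  0-1-1 → 0 (borrow)
  0-0-1 → 1 (borrow)
  0-0-1 → 1 (borrow)
  0-1-1 → 0 (borrow)
  1-0-1 → 0
  0-1 → 1 (borrow)
  1-1-1 → 1 (borrow)
  1-0-1 → 0
  1-0 → 1
  1-0 → 1
  0-1 → 1 (borrow)
  1-0-1 → 0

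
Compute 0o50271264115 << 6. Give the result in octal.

Shifting left by 6 bits = 2 oct digits: append 2 zeros.

0o5027126411500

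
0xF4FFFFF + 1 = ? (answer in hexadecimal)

0xF500000

The trailing 5 digits are F (max in base 16), so adding 1 cascades: they roll to 0 and the next digit up increments.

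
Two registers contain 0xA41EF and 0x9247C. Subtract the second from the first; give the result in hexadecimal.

Subtract column by column in base 16:
  F-C → 3
  E-7 → 7
  1-4 → D (borrow)
  4-2-1 → 1
  A-9 → 1

0x11D73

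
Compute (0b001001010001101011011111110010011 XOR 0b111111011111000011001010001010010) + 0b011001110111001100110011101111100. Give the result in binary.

0b1010000000101110101001001100111101

First 0b001001010001101011011111110010011 XOR 0b111111011111000011001010001010010 = 0b110110001110101000010101111000001.
Add column by column in base 2, right to left:
  1+0 = 1
  0+0 = 0
  0+1 = 1
  0+1 = 1
  0+1 = 1
  0+1 = 1
  1+1 = 0 carry 1
  1+0+1 = 0 carry 1
  1+1+1 = 1 carry 1
  1+1+1 = 1 carry 1
  0+1+1 = 0 carry 1
  1+0+1 = 0 carry 1
  0+0+1 = 1
  1+1 = 0 carry 1
  0+1+1 = 0 carry 1
  0+0+1 = 1
  0+0 = 0
  0+1 = 1
  1+1 = 0 carry 1
  0+0+1 = 1
  1+0 = 1
  0+1 = 1
  1+1 = 0 carry 1
  1+1+1 = 1 carry 1
  1+0+1 = 0 carry 1
  0+1+1 = 0 carry 1
  0+1+1 = 0 carry 1
  0+1+1 = 0 carry 1
  1+0+1 = 0 carry 1
  1+0+1 = 0 carry 1
  0+1+1 = 0 carry 1
  1+1+1 = 1 carry 1
  1+0+1 = 0 carry 1
  final carry 1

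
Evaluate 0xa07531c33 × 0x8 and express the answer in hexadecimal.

Multiply each base-16 digit by 8, carrying:
  3×8 = 24 → write 8 carry 1
  3×8+1 = 25 → write 9 carry 1
  c×8+1 = 97 → write 1 carry 6
  1×8+6 = 14 → write e
  3×8 = 24 → write 8 carry 1
  5×8+1 = 41 → write 9 carry 2
  7×8+2 = 58 → write a carry 3
  0×8+3 = 3 → write 3
  a×8 = 80 → write 0 carry 5
  remaining carry: 5

0x503a98e198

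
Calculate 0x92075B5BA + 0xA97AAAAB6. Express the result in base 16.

0x13B8206070

Add column by column in base 16, right to left:
  A+6 = 0 carry 1
  B+B+1 = 7 carry 1
  5+A+1 = 0 carry 1
  B+A+1 = 6 carry 1
  5+A+1 = 0 carry 1
  7+A+1 = 2 carry 1
  0+7+1 = 8
  2+9 = B
  9+A = 3 carry 1
  final carry 1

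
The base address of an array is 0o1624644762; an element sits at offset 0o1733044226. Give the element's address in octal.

Add column by column in base 8, right to left:
  2+6 = 0 carry 1
  6+2+1 = 1 carry 1
  7+2+1 = 2 carry 1
  4+4+1 = 1 carry 1
  4+4+1 = 1 carry 1
  6+0+1 = 7
  4+3 = 7
  2+3 = 5
  6+7 = 5 carry 1
  1+1+1 = 3

0o3557711210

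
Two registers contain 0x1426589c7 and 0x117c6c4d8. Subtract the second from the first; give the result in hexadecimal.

Subtract column by column in base 16:
  7-8 → f (borrow)
  c-d-1 → e (borrow)
  9-4-1 → 4
  8-c → c (borrow)
  5-6-1 → e (borrow)
  6-c-1 → 9 (borrow)
  2-7-1 → a (borrow)
  4-1-1 → 2
  1-1 → 0

0x2a9ec4ef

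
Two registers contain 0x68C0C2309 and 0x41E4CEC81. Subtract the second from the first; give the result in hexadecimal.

Subtract column by column in base 16:
  9-1 → 8
  0-8 → 8 (borrow)
  3-C-1 → 6 (borrow)
  2-E-1 → 3 (borrow)
  C-C-1 → F (borrow)
  0-4-1 → B (borrow)
  C-E-1 → D (borrow)
  8-1-1 → 6
  6-4 → 2

0x26DBF3688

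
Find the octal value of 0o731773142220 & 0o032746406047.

AND each oct digit independently (no carries):
  7&0=0, 3&3=3, 1&2=0, 7&7=7, 7&4=4, 3&6=2, 1&4=0, 4&0=0, 2&6=2, 2&0=0, 2&4=0, 0&7=0

0o030742002000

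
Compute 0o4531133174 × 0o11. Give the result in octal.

Multiply each base-8 digit by 9, carrying:
  4×9 = 36 → write 4 carry 4
  7×9+4 = 67 → write 3 carry 8
  1×9+8 = 17 → write 1 carry 2
  3×9+2 = 29 → write 5 carry 3
  3×9+3 = 30 → write 6 carry 3
  1×9+3 = 12 → write 4 carry 1
  1×9+1 = 10 → write 2 carry 1
  3×9+1 = 28 → write 4 carry 3
  5×9+3 = 48 → write 0 carry 6
  4×9+6 = 42 → write 2 carry 5
  remaining carry: 5

0o52042465134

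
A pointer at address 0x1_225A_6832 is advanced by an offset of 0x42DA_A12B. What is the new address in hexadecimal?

0x16535095D

Add column by column in base 16, right to left:
  2+B = D
  3+2 = 5
  8+1 = 9
  6+A = 0 carry 1
  A+A+1 = 5 carry 1
  5+D+1 = 3 carry 1
  2+2+1 = 5
  2+4 = 6
  1+0 = 1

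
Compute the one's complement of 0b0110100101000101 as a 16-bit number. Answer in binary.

Invert each bit: 0110100101000101 → 1001011010111010.

0b1001011010111010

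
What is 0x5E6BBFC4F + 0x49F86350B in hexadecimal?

Add column by column in base 16, right to left:
  F+B = A carry 1
  4+0+1 = 5
  C+5 = 1 carry 1
  F+3+1 = 3 carry 1
  B+6+1 = 2 carry 1
  B+8+1 = 4 carry 1
  6+F+1 = 6 carry 1
  E+9+1 = 8 carry 1
  5+4+1 = A

0xA8642315A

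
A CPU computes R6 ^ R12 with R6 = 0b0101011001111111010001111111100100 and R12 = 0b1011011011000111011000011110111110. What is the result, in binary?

0b1110000010111000001001100001011010

XOR bit by bit (1 where the bits differ):
  0101011001111111010001111111100100
^ 1011011011000111011000011110111110
= 1110000010111000001001100001011010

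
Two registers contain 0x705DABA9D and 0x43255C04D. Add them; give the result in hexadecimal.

Add column by column in base 16, right to left:
  D+D = A carry 1
  9+4+1 = E
  A+0 = A
  B+C = 7 carry 1
  A+5+1 = 0 carry 1
  D+5+1 = 3 carry 1
  5+2+1 = 8
  0+3 = 3
  7+4 = B

0xB38307AEA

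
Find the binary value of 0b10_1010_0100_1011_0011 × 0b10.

Multiply each base-2 digit by 2, carrying:
  1×2 = 2 → write 0 carry 1
  1×2+1 = 3 → write 1 carry 1
  0×2+1 = 1 → write 1
  0×2 = 0 → write 0
  1×2 = 2 → write 0 carry 1
  1×2+1 = 3 → write 1 carry 1
  0×2+1 = 1 → write 1
  1×2 = 2 → write 0 carry 1
  0×2+1 = 1 → write 1
  0×2 = 0 → write 0
  1×2 = 2 → write 0 carry 1
  0×2+1 = 1 → write 1
  0×2 = 0 → write 0
  1×2 = 2 → write 0 carry 1
  0×2+1 = 1 → write 1
  1×2 = 2 → write 0 carry 1
  0×2+1 = 1 → write 1
  1×2 = 2 → write 0 carry 1
  remaining carry: 1

0b1010100100101100110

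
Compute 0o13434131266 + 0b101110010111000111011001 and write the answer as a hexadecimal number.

0o13434131266 = 0x5c70b2b6 in hexadecimal.
0b101110010111000111011001 = 0xb971d9 in hexadecimal.
Add column by column in base 16, right to left:
  6+9 = f
  b+d = 8 carry 1
  2+1+1 = 4
  b+7 = 2 carry 1
  0+9+1 = a
  7+b = 2 carry 1
  c+0+1 = d
  5+0 = 5

0x5d2a248f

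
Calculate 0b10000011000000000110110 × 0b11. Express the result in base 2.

0b110001001000000010100010

Multiply each base-2 digit by 3, carrying:
  0×3 = 0 → write 0
  1×3 = 3 → write 1 carry 1
  1×3+1 = 4 → write 0 carry 2
  0×3+2 = 2 → write 0 carry 1
  1×3+1 = 4 → write 0 carry 2
  1×3+2 = 5 → write 1 carry 2
  0×3+2 = 2 → write 0 carry 1
  0×3+1 = 1 → write 1
  0×3 = 0 → write 0
  0×3 = 0 → write 0
  0×3 = 0 → write 0
  0×3 = 0 → write 0
  0×3 = 0 → write 0
  0×3 = 0 → write 0
  0×3 = 0 → write 0
  1×3 = 3 → write 1 carry 1
  1×3+1 = 4 → write 0 carry 2
  0×3+2 = 2 → write 0 carry 1
  0×3+1 = 1 → write 1
  0×3 = 0 → write 0
  0×3 = 0 → write 0
  0×3 = 0 → write 0
  1×3 = 3 → write 1 carry 1
  remaining carry: 1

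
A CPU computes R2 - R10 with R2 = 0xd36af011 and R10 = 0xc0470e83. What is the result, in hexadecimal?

Subtract column by column in base 16:
  1-3 → e (borrow)
  1-8-1 → 8 (borrow)
  0-e-1 → 1 (borrow)
  f-0-1 → e
  a-7 → 3
  6-4 → 2
  3-0 → 3
  d-c → 1

0x1323e18e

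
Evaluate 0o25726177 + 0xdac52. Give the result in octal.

0xdac52 = 0o3326122 in octal.
Add column by column in base 8, right to left:
  7+2 = 1 carry 1
  7+2+1 = 2 carry 1
  1+1+1 = 3
  6+6 = 4 carry 1
  2+2+1 = 5
  7+3 = 2 carry 1
  5+3+1 = 1 carry 1
  2+0+1 = 3

0o31254321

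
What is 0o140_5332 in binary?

Each octal digit is 3 bits: 1=001 4=100 0=000 5=101 3=011 3=011 2=010.

0b1100000101011011010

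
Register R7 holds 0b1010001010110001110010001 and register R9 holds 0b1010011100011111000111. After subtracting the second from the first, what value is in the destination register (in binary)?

Subtract column by column in base 2:
  1-1 → 0
  0-1 → 1 (borrow)
  0-1-1 → 0 (borrow)
  0-0-1 → 1 (borrow)
  1-0-1 → 0
  0-0 → 0
  0-1 → 1 (borrow)
  1-1-1 → 1 (borrow)
  1-1-1 → 1 (borrow)
  1-1-1 → 1 (borrow)
  0-1-1 → 0 (borrow)
  0-0-1 → 1 (borrow)
  0-0-1 → 1 (borrow)
  1-0-1 → 0
  1-1 → 0
  0-1 → 1 (borrow)
  1-1-1 → 1 (borrow)
  0-0-1 → 1 (borrow)
  1-0-1 → 0
  0-1 → 1 (borrow)
  0-0-1 → 1 (borrow)
  0-1-1 → 0 (borrow)
  1-0-1 → 0
  0-0 → 0
  1-0 → 1

0b1000110111001101111001010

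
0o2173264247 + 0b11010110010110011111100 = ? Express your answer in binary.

0o2173264247 = 0b10001111011010110100010100111 in binary.
Add column by column in base 2, right to left:
  1+0 = 1
  1+0 = 1
  1+1 = 0 carry 1
  0+1+1 = 0 carry 1
  0+1+1 = 0 carry 1
  1+1+1 = 1 carry 1
  0+1+1 = 0 carry 1
  1+1+1 = 1 carry 1
  0+0+1 = 1
  0+0 = 0
  0+1 = 1
  1+1 = 0 carry 1
  0+0+1 = 1
  1+1 = 0 carry 1
  1+0+1 = 0 carry 1
  0+0+1 = 1
  1+1 = 0 carry 1
  0+1+1 = 0 carry 1
  1+0+1 = 0 carry 1
  1+1+1 = 1 carry 1
  0+0+1 = 1
  1+1 = 0 carry 1
  1+1+1 = 1 carry 1
  1+0+1 = 0 carry 1
  1+0+1 = 0 carry 1
  0+0+1 = 1
  0+0 = 0
  0+0 = 0
  1+0 = 1

0b10010010110001001010110100011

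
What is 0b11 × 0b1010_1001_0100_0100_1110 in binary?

0b111111011110011101010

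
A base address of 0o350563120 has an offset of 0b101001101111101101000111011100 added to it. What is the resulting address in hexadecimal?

0x2D61B82C

0o350563120 = 0x3A2E650 in hexadecimal.
0b101001101111101101000111011100 = 0x29BED1DC in hexadecimal.
Add column by column in base 16, right to left:
  0+C = C
  5+D = 2 carry 1
  6+1+1 = 8
  E+D = B carry 1
  2+E+1 = 1 carry 1
  A+B+1 = 6 carry 1
  3+9+1 = D
  0+2 = 2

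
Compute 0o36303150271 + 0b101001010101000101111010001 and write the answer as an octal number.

0o37015656212

0b101001010101000101111010001 = 0o512505721 in octal.
Add column by column in base 8, right to left:
  1+1 = 2
  7+2 = 1 carry 1
  2+7+1 = 2 carry 1
  0+5+1 = 6
  5+0 = 5
  1+5 = 6
  3+2 = 5
  0+1 = 1
  3+5 = 0 carry 1
  6+0+1 = 7
  3+0 = 3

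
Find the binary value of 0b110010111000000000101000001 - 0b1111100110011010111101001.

Subtract column by column in base 2:
  1-1 → 0
  0-0 → 0
  0-0 → 0
  0-1 → 1 (borrow)
  0-0-1 → 1 (borrow)
  0-1-1 → 0 (borrow)
  1-1-1 → 1 (borrow)
  0-1-1 → 0 (borrow)
  1-1-1 → 1 (borrow)
  0-0-1 → 1 (borrow)
  0-1-1 → 0 (borrow)
  0-0-1 → 1 (borrow)
  0-1-1 → 0 (borrow)
  0-1-1 → 0 (borrow)
  0-0-1 → 1 (borrow)
  0-0-1 → 1 (borrow)
  0-1-1 → 0 (borrow)
  0-1-1 → 0 (borrow)
  1-0-1 → 0
  1-0 → 1
  1-1 → 0
  0-1 → 1 (borrow)
  1-1-1 → 1 (borrow)
  0-1-1 → 0 (borrow)
  0-1-1 → 0 (borrow)
  1-0-1 → 0
  1-0 → 1

0b100011010001100101101011000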